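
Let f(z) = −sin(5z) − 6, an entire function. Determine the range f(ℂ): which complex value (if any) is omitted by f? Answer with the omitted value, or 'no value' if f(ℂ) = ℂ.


Little Picard bounds the complement of f(ℂ) to at most one point.
sin is entire and surjective onto ℂ: for every w ∈ ℂ, sin(ζ) = w has a solution ζ ∈ ℂ (e.g., via the complex inverse arcsin). With ζ = 5z this gives z = ζ/(5). Then -1·sin(5z) takes every value in -1·ℂ = ℂ, and adding -6 is a bijection of ℂ. So f is surjective and omits no value. (Note: only on the real line is sin bounded by [−1, 1].)

Omitted value: no value.


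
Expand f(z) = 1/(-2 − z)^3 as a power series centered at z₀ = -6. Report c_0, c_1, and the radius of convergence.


Let w = z − z₀, so z = z₀ + w.
Then -2 − z = -2 − (z₀ + w) = (-2 − z₀) − w = 4 − w.
f(z) = 1/(4 − w)^3 = (1/(4)^3) · (1 − w/(4))^{−3}.
By the binomial series (1−u)^{−3} = Σ_{n≥0} C(n+2, 2) u^n for |u|<1, with u = w/(4):
  c_n = C(n+2, 2) / (4)^(n+3).
  c_0 = 1/(4)^3 = 1/64.
  c_1 = 3/(4)^4 = 3/256.
The series is valid for |w/d| < 1, i.e. |z − z₀| < |d|.
Radius of convergence: R = |-2 − z₀| = |4| = 4 (distance from z₀ to the singularity z = -2).

c_0 = 1/64, c_1 = 3/256; R = 4.


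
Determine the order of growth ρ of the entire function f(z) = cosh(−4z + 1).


cosh(w) is a linear combination of e^{iw} and e^{−iw} (or e^w, e^{−w} in the hyperbolic case), so |cosh(w)| ≤ e^{|w|}. With w = −4z + 1, |w| ≤ 4|z| + 1 = 4r + 1 on |z| = r, giving M(r) ≤ e^{4r + 1}, so ρ ≤ 1. On a suitable ray (z = it for sin/cos; z = t for sinh/cosh, t real → ∞), |cosh(−4z + 1)| grows like e^{4|t|}/2, so ρ ≥ 1. Hence ρ = 1.
Therefore ρ = 1.

Order ρ = 1.


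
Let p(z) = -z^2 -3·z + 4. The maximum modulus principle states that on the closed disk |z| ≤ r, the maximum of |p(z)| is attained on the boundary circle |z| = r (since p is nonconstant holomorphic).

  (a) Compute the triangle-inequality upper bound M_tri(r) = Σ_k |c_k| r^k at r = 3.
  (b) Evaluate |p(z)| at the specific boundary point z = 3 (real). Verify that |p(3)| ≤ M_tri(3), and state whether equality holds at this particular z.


Coefficients: c_0 = 4, c_1 = -3, c_2 = -1. Radius r = 3.
Part (a). Triangle bound: M_tri(r) = Σ_k |c_k| r^k
  = |4|·3^0 + |-3|·3^1 + |-1|·3^2
  = 4 + 9 + 9 = 22.
This bounds M(r) := max_{|z|=r} |p(z)| from above; equality holds iff all terms c_k z^k can be made to align in phase at a single z on |z|=r.
Part (b). At z = 3 (real, on the circle |z| = r):
  p(3) = (4)·3^0 + (-3)·3^1 + (-1)·3^2 = -14.
  |p(3)| = 14.
Check: |p(3)| = 14 ≤ 22 = M_tri(3). ✓ Equality does not hold at z = 3 (the coefficients have mixed signs, so the terms do not all align in phase there).

M_tri(3) = 22; |p(3)| = 14; equality at z=3: no.


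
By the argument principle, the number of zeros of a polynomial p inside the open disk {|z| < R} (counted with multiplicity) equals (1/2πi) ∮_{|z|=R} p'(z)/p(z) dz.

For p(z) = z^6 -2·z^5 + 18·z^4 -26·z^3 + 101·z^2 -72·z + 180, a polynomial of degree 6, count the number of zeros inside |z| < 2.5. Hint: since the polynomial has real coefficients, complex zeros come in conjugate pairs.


The zeros of p are: (0 + 2i), (0 - 2i), (0 + 3i), (0 - 3i), (1 + 2i), (1 - 2i).
Their magnitudes are: 2, 2, 3, 3, 2.236, 2.236.
Zeros with |z| < R = 2.5: (0 + 2i), (0 - 2i), (1 + 2i), (1 - 2i).
Count = 4.
By the argument principle, (1/2πi) ∮_{|z|=R} p'(z)/p(z) dz equals exactly this count.

Number of zeros inside |z| < 2.5: 4.


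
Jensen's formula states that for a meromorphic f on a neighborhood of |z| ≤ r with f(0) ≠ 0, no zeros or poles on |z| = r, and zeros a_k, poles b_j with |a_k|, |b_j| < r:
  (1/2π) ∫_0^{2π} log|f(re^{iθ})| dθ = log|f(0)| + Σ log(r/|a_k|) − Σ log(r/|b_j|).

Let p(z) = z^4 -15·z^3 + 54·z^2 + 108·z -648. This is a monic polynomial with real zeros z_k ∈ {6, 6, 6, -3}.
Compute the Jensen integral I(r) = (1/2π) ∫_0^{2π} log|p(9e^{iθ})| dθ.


Zeros: -3, 6, 6, 6; r = 9.
Inside |z| < r: -3, 6, 6, 6. Outside (|z| ≥ r): ∅.
p(0) = -648, so log|p(0)| = log(648) = 6.4739.
Apply Jensen: I(r) = log|p(0)| + Σ_k log(r/|z_k|), summed over zeros inside |z| < r.
  log(r/|z_k|) for z_k = 6: log(9/6) = 0.4055
  log(r/|z_k|) for z_k = 6: log(9/6) = 0.4055
  log(r/|z_k|) for z_k = 6: log(9/6) = 0.4055
  log(r/|z_k|) for z_k = -3: log(9/3) = 1.0986
Sum over inside zeros: 2.3150.
I(r) = log|p(0)| + (inside sum) = 6.4739 + 2.3150 = 8.7889.
Closed form (all zeros inside, monic): I(r) = n·log(r) = 4·log(9) = 8.7889. ✓

I(r) ≈ 8.7889.


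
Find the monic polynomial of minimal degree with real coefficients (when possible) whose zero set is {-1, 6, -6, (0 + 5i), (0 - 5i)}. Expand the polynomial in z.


The polynomial is p(z) = ∏_{α ∈ S} (z − α), where S = {-1, 6, -6, (0 + 5i), (0 - 5i)}.
Expanding the product yields: p(z) = z^5 + z^4 -11·z^3 -11·z^2 -900·z -900.
Note conjugate pairs combine to real quadratics: (z − (0+5i))(z − (0−5i)) = z² + 25.
The resulting polynomial has degree 5 and real coefficients as required.

p(z) = z^5 + z^4 -11·z^3 -11·z^2 -900·z -900.


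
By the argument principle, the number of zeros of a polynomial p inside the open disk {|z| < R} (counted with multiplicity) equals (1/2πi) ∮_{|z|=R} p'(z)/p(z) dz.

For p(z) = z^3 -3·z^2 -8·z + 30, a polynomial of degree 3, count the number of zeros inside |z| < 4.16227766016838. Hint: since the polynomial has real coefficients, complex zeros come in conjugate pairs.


The zeros of p are: -3, (3 + 1i), (3 - 1i).
Their magnitudes are: 3, 3.162, 3.162.
Zeros with |z| < R = 4.16227766016838: -3, (3 + 1i), (3 - 1i).
Count = 3.
By the argument principle, (1/2πi) ∮_{|z|=R} p'(z)/p(z) dz equals exactly this count.

Number of zeros inside |z| < 4.16227766016838: 3.


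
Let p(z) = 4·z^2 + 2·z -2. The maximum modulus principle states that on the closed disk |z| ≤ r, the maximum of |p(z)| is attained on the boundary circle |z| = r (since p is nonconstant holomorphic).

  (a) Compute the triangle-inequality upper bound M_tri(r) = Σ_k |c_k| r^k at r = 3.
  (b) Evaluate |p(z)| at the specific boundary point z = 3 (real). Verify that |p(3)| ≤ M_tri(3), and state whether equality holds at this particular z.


Coefficients: c_0 = -2, c_1 = 2, c_2 = 4. Radius r = 3.
Part (a). Triangle bound: M_tri(r) = Σ_k |c_k| r^k
  = |-2|·3^0 + |2|·3^1 + |4|·3^2
  = 2 + 6 + 36 = 44.
This bounds M(r) := max_{|z|=r} |p(z)| from above; equality holds iff all terms c_k z^k can be made to align in phase at a single z on |z|=r.
Part (b). At z = 3 (real, on the circle |z| = r):
  p(3) = (-2)·3^0 + (2)·3^1 + (4)·3^2 = 40.
  |p(3)| = 40.
Check: |p(3)| = 40 ≤ 44 = M_tri(3). ✓ Equality does not hold at z = 3 (the coefficients have mixed signs, so the terms do not all align in phase there).

M_tri(3) = 44; |p(3)| = 40; equality at z=3: no.


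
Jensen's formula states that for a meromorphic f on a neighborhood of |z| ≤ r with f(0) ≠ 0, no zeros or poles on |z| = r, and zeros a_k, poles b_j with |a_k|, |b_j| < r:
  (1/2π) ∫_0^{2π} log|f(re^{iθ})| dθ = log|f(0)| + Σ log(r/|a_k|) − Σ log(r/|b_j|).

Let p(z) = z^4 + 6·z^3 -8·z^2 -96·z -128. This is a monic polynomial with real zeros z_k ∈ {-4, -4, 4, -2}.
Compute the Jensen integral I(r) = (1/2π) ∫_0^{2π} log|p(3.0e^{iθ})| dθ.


Zeros: -4, -4, -2, 4; r = 3.0.
Inside |z| < r: -2. Outside (|z| ≥ r): -4, -4, 4.
p(0) = -128, so log|p(0)| = log(128) = 4.8520.
Apply Jensen: I(r) = log|p(0)| + Σ_k log(r/|z_k|), summed over zeros inside |z| < r.
  log(r/|z_k|) for z_k = -2: log(3.0/2) = 0.4055
  Outside zeros (-4, -4, 4) contribute nothing to the Jensen sum.
Sum over inside zeros: 0.4055.
I(r) = log|p(0)| + (inside sum) = 4.8520 + 0.4055 = 5.2575.
Note: since some zeros are outside |z| ≤ r, the simplified n·log(r) form does NOT apply — only the inside zeros contribute.

I(r) ≈ 5.2575.


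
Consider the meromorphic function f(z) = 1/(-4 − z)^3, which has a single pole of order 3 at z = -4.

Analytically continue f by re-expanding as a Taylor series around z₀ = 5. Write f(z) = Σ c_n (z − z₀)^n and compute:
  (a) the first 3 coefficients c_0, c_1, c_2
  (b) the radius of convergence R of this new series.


Let w = z − z₀, so z = z₀ + w.
Then -4 − z = -4 − (z₀ + w) = (-4 − z₀) − w = -9 − w.
f(z) = 1/(-9 − w)^3 = (1/(-9)^3) · (1 − w/(-9))^{−3}.
By the binomial series (1−u)^{−3} = Σ_{n≥0} C(n+2, 2) u^n for |u|<1, with u = w/(-9):
  c_n = C(n+2, 2) / (-9)^(n+3).
  c_0 = 1/(-9)^3 = -1/729.
  c_1 = 3/(-9)^4 = 1/2187.
  c_2 = 6/(-9)^5 = -2/19683.
The series is valid for |w/d| < 1, i.e. |z − z₀| < |d|.
Radius of convergence: R = |-4 − z₀| = |-9| = 9 (distance from z₀ to the singularity z = -4).

c_0 = -1/729, c_1 = 1/2187, c_2 = -2/19683; R = 9.


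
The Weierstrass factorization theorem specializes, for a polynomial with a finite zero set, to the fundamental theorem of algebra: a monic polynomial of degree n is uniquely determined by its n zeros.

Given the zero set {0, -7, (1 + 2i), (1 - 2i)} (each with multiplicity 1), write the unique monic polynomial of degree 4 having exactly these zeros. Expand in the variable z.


The polynomial is p(z) = ∏_{α ∈ S} (z − α), where S = {0, -7, (1 + 2i), (1 - 2i)}.
Expanding the product yields: p(z) = z^4 + 5·z^3 -9·z^2 + 35·z.
Note conjugate pairs combine to real quadratics: (z − (1+2i))(z − (1−2i)) = z² − 2z + 5.
The resulting polynomial has degree 4 and real coefficients as required.

p(z) = z^4 + 5·z^3 -9·z^2 + 35·z.


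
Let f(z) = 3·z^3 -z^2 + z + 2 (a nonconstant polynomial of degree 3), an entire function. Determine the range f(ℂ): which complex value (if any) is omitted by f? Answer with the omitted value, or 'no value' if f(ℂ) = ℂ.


Little Picard bounds the complement of f(ℂ) to at most one point.
For every w ∈ ℂ, the equation p(z) − w = 0 is a nonconstant polynomial in z and hence has at least one root by the fundamental theorem of algebra. So p is surjective onto ℂ, omitting no value.

Omitted value: no value.


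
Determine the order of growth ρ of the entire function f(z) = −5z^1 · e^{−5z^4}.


M(r) = max_{|z|=r} |-5|·|z|^1·|e^{−5z^4}| = 5·r^1 · e^{5r^4} (the factors attain their maxima compatibly on |z|=r). Then log M(r) = log 5 + 1·log r + 5r^4, dominated by the last term, so log log M(r) ~ 4·log r. The polynomial factor -5z^1 contributes only a log r term and does not affect the order. ρ = 4.
Therefore ρ = 4.

Order ρ = 4.


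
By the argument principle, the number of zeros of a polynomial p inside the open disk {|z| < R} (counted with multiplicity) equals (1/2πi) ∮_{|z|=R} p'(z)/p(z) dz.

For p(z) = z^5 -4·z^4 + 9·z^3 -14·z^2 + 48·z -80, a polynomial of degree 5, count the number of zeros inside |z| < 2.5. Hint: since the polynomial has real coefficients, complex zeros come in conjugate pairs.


The zeros of p are: (-1 + 2i), (-1 - 2i), 2, (2 + 2i), (2 - 2i).
Their magnitudes are: 2.236, 2.236, 2, 2.828, 2.828.
Zeros with |z| < R = 2.5: (-1 + 2i), (-1 - 2i), 2.
Count = 3.
By the argument principle, (1/2πi) ∮_{|z|=R} p'(z)/p(z) dz equals exactly this count.

Number of zeros inside |z| < 2.5: 3.


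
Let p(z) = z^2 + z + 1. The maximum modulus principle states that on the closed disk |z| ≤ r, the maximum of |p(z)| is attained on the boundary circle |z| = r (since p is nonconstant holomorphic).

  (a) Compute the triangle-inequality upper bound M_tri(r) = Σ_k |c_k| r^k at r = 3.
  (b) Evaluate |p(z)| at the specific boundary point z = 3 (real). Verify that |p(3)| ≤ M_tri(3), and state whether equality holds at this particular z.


Coefficients: c_0 = 1, c_1 = 1, c_2 = 1. Radius r = 3.
Part (a). Triangle bound: M_tri(r) = Σ_k |c_k| r^k
  = |1|·3^0 + |1|·3^1 + |1|·3^2
  = 1 + 3 + 9 = 13.
This bounds M(r) := max_{|z|=r} |p(z)| from above; equality holds iff all terms c_k z^k can be made to align in phase at a single z on |z|=r.
Part (b). At z = 3 (real, on the circle |z| = r):
  p(3) = (1)·3^0 + (1)·3^1 + (1)·3^2 = 13.
  |p(3)| = 13.
Since all nonzero coefficients share the same sign, |p(3)| = 13 = M_tri(3); the triangle bound is attained at z = 3, so in fact M(r) = 13.

M_tri(3) = 13; |p(3)| = 13; equality at z=3: yes.


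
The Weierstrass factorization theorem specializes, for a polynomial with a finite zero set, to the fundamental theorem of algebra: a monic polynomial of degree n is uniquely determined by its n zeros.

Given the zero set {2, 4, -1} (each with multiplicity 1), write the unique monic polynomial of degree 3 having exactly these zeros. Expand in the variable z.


The polynomial is p(z) = ∏_{α ∈ S} (z − α), where S = {2, 4, -1}.
Expanding the product yields: p(z) = z^3 -5·z^2 + 2·z + 8.
The resulting polynomial has degree 3 and real coefficients as required.

p(z) = z^3 -5·z^2 + 2·z + 8.


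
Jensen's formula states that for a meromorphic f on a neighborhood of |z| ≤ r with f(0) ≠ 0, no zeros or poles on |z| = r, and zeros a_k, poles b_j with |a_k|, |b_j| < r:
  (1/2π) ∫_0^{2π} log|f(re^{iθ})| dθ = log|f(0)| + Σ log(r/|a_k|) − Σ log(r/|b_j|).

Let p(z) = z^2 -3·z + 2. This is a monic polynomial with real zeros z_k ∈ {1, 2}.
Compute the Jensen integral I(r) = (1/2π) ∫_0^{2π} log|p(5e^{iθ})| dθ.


Zeros: 1, 2; r = 5.
Inside |z| < r: 1, 2. Outside (|z| ≥ r): ∅.
p(0) = 2, so log|p(0)| = log(2) = 0.6931.
Apply Jensen: I(r) = log|p(0)| + Σ_k log(r/|z_k|), summed over zeros inside |z| < r.
  log(r/|z_k|) for z_k = 1: log(5/1) = 1.6094
  log(r/|z_k|) for z_k = 2: log(5/2) = 0.9163
Sum over inside zeros: 2.5257.
I(r) = log|p(0)| + (inside sum) = 0.6931 + 2.5257 = 3.2189.
Closed form (all zeros inside, monic): I(r) = n·log(r) = 2·log(5) = 3.2189. ✓

I(r) ≈ 3.2189.


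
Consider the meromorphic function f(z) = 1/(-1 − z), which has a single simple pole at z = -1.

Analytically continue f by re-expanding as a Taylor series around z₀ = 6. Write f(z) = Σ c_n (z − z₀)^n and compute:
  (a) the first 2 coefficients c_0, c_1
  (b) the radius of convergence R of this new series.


Let w = z − z₀, so z = z₀ + w.
Then -1 − z = -1 − (z₀ + w) = (-1 − z₀) − w = -7 − w.
f(z) = 1/(-7 − w) = (1/(-7)) · 1/(1 − w/(-7)) = Σ_{n≥0} w^n / (-7)^(n+1).
So c_n = 1/(-7)^(n+1):
  c_0 = 1/(-7)^1 = -1/7.
  c_1 = 1/(-7)^2 = 1/49.
The series is valid for |w/d| < 1, i.e. |z − z₀| < |d|.
Radius of convergence: R = |-1 − z₀| = |-7| = 7 (distance from z₀ to the singularity z = -1).

c_0 = -1/7, c_1 = 1/49; R = 7.


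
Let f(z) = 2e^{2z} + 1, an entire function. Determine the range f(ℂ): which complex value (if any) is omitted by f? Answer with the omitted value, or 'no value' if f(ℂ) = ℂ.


Little Picard bounds the complement of f(ℂ) to at most one point.
e^{2z} is never zero on ℂ, so 2·e^{2z} takes every value in ℂ ∖ {0}. Adding 1 shifts the range to ℂ ∖ {1}. Thus f omits exactly the value 1.

Omitted value: 1.


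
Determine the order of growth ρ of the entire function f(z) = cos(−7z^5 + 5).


Write cos(w) = (e^{iw} ± e^{−iw})/(2 or 2i), so |cos(w)| ≤ e^{|w|}. With w = −7z^5 + 5, |w| ≤ 7r^5 + 5 on |z|=r, giving M(r) ≤ e^{7r^5 + 5} and ρ ≤ 5. For the lower bound, choose z on |z|=r with -7z^5 purely imaginary of modulus 7r^5; then |cos(−7z^5 + 5)| grows like e^{7r^5}/2, so ρ ≥ 5. Hence ρ = 5.
Therefore ρ = 5.

Order ρ = 5.


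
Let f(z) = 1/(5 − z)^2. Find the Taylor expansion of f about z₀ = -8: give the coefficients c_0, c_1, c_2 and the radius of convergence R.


Let w = z − z₀, so z = z₀ + w.
Then 5 − z = 5 − (z₀ + w) = (5 − z₀) − w = 13 − w.
f(z) = 1/(13 − w)^2 = (1/(13)^2) · (1 − w/(13))^{−2}.
By the binomial series (1−u)^{−2} = Σ_{n≥0} C(n+1, 1) u^n for |u|<1, with u = w/(13):
  c_n = C(n+1, 1) / (13)^(n+2).
  c_0 = 1/(13)^2 = 1/169.
  c_1 = 2/(13)^3 = 2/2197.
  c_2 = 3/(13)^4 = 3/28561.
The series is valid for |w/d| < 1, i.e. |z − z₀| < |d|.
Radius of convergence: R = |5 − z₀| = |13| = 13 (distance from z₀ to the singularity z = 5).

c_0 = 1/169, c_1 = 2/2197, c_2 = 3/28561; R = 13.


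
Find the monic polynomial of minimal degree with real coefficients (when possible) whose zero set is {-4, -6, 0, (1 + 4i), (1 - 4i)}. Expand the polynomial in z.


The polynomial is p(z) = ∏_{α ∈ S} (z − α), where S = {-4, -6, 0, (1 + 4i), (1 - 4i)}.
Expanding the product yields: p(z) = z^5 + 8·z^4 + 21·z^3 + 122·z^2 + 408·z.
Note conjugate pairs combine to real quadratics: (z − (1+4i))(z − (1−4i)) = z² − 2z + 17.
The resulting polynomial has degree 5 and real coefficients as required.

p(z) = z^5 + 8·z^4 + 21·z^3 + 122·z^2 + 408·z.


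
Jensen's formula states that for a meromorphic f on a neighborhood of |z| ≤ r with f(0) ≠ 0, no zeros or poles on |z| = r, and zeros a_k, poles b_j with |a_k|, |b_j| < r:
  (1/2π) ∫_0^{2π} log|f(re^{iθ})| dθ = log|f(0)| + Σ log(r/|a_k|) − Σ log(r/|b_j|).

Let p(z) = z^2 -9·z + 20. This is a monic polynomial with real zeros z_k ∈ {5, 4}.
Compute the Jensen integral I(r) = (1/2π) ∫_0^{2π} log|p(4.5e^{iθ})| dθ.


Zeros: 4, 5; r = 4.5.
Inside |z| < r: 4. Outside (|z| ≥ r): 5.
p(0) = 20, so log|p(0)| = log(20) = 2.9957.
Apply Jensen: I(r) = log|p(0)| + Σ_k log(r/|z_k|), summed over zeros inside |z| < r.
  log(r/|z_k|) for z_k = 4: log(4.5/4) = 0.1178
  Outside zeros (5) contribute nothing to the Jensen sum.
Sum over inside zeros: 0.1178.
I(r) = log|p(0)| + (inside sum) = 2.9957 + 0.1178 = 3.1135.
Note: since some zeros are outside |z| ≤ r, the simplified n·log(r) form does NOT apply — only the inside zeros contribute.

I(r) ≈ 3.1135.


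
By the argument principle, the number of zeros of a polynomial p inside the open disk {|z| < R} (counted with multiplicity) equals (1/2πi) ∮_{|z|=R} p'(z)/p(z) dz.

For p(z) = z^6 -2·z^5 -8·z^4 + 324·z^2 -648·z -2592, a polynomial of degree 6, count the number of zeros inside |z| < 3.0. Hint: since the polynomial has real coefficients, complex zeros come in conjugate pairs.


The zeros of p are: 4, -2, (3 + 3i), (3 - 3i), (-3 + 3i), (-3 - 3i).
Their magnitudes are: 4, 2, 4.243, 4.243, 4.243, 4.243.
Zeros with |z| < R = 3.0: -2.
Count = 1.
By the argument principle, (1/2πi) ∮_{|z|=R} p'(z)/p(z) dz equals exactly this count.

Number of zeros inside |z| < 3.0: 1.


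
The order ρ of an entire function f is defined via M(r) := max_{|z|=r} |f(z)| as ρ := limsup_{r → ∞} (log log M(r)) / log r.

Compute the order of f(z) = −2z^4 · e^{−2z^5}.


M(r) = max_{|z|=r} |-2|·|z|^4·|e^{−2z^5}| = 2·r^4 · e^{2r^5} (the factors attain their maxima compatibly on |z|=r). Then log M(r) = log 2 + 4·log r + 2r^5, dominated by the last term, so log log M(r) ~ 5·log r. The polynomial factor -2z^4 contributes only a log r term and does not affect the order. ρ = 5.
Therefore ρ = 5.

Order ρ = 5.


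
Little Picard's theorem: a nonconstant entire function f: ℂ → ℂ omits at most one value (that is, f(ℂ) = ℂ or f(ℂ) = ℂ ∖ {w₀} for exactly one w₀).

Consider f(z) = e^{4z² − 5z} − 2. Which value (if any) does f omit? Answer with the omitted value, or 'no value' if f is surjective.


Little Picard bounds the complement of f(ℂ) to at most one point.
The exponent g(z) = 4z² − 5z is a nonconstant polynomial, hence surjective onto ℂ. So e^{g(z)} takes every value in {e^w : w ∈ ℂ} = ℂ ∖ {0}. Adding -2 shifts the range to ℂ ∖ {-2}. f omits exactly -2.

Omitted value: -2.


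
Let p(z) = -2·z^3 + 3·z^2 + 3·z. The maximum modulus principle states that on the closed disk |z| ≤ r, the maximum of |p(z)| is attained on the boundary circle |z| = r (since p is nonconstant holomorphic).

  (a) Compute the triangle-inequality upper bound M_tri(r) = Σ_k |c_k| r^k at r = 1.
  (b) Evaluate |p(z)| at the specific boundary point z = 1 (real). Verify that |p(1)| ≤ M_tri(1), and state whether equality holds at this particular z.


Coefficients: c_0 = 0, c_1 = 3, c_2 = 3, c_3 = -2. Radius r = 1.
Part (a). Triangle bound: M_tri(r) = Σ_k |c_k| r^k
  = |0|·1^0 + |3|·1^1 + |3|·1^2 + |-2|·1^3
  = 0 + 3 + 3 + 2 = 8.
This bounds M(r) := max_{|z|=r} |p(z)| from above; equality holds iff all terms c_k z^k can be made to align in phase at a single z on |z|=r.
Part (b). At z = 1 (real, on the circle |z| = r):
  p(1) = (0)·1^0 + (3)·1^1 + (3)·1^2 + (-2)·1^3 = 4.
  |p(1)| = 4.
Check: |p(1)| = 4 ≤ 8 = M_tri(1). ✓ Equality does not hold at z = 1 (the coefficients have mixed signs, so the terms do not all align in phase there).

M_tri(1) = 8; |p(1)| = 4; equality at z=1: no.


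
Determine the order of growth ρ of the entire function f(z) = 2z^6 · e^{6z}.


M(r) = max_{|z|=r} |2|·|z|^6·|e^{6z}| = 2·r^6 · e^{6r^1} (the factors attain their maxima compatibly on |z|=r). Then log M(r) = log 2 + 6·log r + 6r^1, dominated by the last term, so log log M(r) ~ 1·log r. The polynomial factor 2z^6 contributes only a log r term and does not affect the order. ρ = 1.
Therefore ρ = 1.

Order ρ = 1.


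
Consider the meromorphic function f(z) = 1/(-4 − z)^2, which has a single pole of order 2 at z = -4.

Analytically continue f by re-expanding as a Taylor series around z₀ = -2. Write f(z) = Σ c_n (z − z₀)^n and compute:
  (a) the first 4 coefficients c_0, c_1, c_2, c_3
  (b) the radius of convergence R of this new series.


Let w = z − z₀, so z = z₀ + w.
Then -4 − z = -4 − (z₀ + w) = (-4 − z₀) − w = -2 − w.
f(z) = 1/(-2 − w)^2 = (1/(-2)^2) · (1 − w/(-2))^{−2}.
By the binomial series (1−u)^{−2} = Σ_{n≥0} C(n+1, 1) u^n for |u|<1, with u = w/(-2):
  c_n = C(n+1, 1) / (-2)^(n+2).
  c_0 = 1/(-2)^2 = 1/4.
  c_1 = 2/(-2)^3 = -1/4.
  c_2 = 3/(-2)^4 = 3/16.
  c_3 = 4/(-2)^5 = -1/8.
The series is valid for |w/d| < 1, i.e. |z − z₀| < |d|.
Radius of convergence: R = |-4 − z₀| = |-2| = 2 (distance from z₀ to the singularity z = -4).

c_0 = 1/4, c_1 = -1/4, c_2 = 3/16, c_3 = -1/8; R = 2.


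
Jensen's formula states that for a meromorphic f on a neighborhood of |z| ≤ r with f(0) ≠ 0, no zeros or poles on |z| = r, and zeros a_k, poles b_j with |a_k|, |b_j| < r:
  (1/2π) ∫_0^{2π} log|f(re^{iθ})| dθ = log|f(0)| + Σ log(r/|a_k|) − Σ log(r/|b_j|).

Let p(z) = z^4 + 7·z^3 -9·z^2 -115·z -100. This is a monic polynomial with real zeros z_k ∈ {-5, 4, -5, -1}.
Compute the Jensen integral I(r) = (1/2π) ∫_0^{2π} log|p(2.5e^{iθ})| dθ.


Zeros: -5, -5, -1, 4; r = 2.5.
Inside |z| < r: -1. Outside (|z| ≥ r): -5, -5, 4.
p(0) = -100, so log|p(0)| = log(100) = 4.6052.
Apply Jensen: I(r) = log|p(0)| + Σ_k log(r/|z_k|), summed over zeros inside |z| < r.
  log(r/|z_k|) for z_k = -1: log(2.5/1) = 0.9163
  Outside zeros (-5, -5, 4) contribute nothing to the Jensen sum.
Sum over inside zeros: 0.9163.
I(r) = log|p(0)| + (inside sum) = 4.6052 + 0.9163 = 5.5215.
Note: since some zeros are outside |z| ≤ r, the simplified n·log(r) form does NOT apply — only the inside zeros contribute.

I(r) ≈ 5.5215.


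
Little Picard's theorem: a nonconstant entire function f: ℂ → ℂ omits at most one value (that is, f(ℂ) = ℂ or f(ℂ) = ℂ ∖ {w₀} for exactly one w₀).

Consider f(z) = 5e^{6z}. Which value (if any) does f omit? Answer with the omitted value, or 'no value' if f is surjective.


Little Picard bounds the complement of f(ℂ) to at most one point.
e^{6z} is never zero on ℂ, so 5·e^{6z} takes every value in ℂ ∖ {0}. Adding 0 shifts the range to ℂ ∖ {0}. Thus f omits exactly the value 0.

Omitted value: 0.


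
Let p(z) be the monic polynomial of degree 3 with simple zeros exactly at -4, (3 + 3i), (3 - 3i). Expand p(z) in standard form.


The polynomial is p(z) = ∏_{α ∈ S} (z − α), where S = {-4, (3 + 3i), (3 - 3i)}.
Expanding the product yields: p(z) = z^3 -2·z^2 -6·z + 72.
Note conjugate pairs combine to real quadratics: (z − (3+3i))(z − (3−3i)) = z² − 6z + 18.
The resulting polynomial has degree 3 and real coefficients as required.

p(z) = z^3 -2·z^2 -6·z + 72.


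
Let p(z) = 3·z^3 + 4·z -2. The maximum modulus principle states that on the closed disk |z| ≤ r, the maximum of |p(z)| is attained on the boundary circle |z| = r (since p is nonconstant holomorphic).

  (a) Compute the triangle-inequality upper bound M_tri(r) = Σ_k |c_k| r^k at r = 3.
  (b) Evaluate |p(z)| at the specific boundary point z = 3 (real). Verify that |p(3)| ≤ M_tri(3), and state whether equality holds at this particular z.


Coefficients: c_0 = -2, c_1 = 4, c_2 = 0, c_3 = 3. Radius r = 3.
Part (a). Triangle bound: M_tri(r) = Σ_k |c_k| r^k
  = |-2|·3^0 + |4|·3^1 + |0|·3^2 + |3|·3^3
  = 2 + 12 + 0 + 81 = 95.
This bounds M(r) := max_{|z|=r} |p(z)| from above; equality holds iff all terms c_k z^k can be made to align in phase at a single z on |z|=r.
Part (b). At z = 3 (real, on the circle |z| = r):
  p(3) = (-2)·3^0 + (4)·3^1 + (0)·3^2 + (3)·3^3 = 91.
  |p(3)| = 91.
Check: |p(3)| = 91 ≤ 95 = M_tri(3). ✓ Equality does not hold at z = 3 (the coefficients have mixed signs, so the terms do not all align in phase there).

M_tri(3) = 95; |p(3)| = 91; equality at z=3: no.


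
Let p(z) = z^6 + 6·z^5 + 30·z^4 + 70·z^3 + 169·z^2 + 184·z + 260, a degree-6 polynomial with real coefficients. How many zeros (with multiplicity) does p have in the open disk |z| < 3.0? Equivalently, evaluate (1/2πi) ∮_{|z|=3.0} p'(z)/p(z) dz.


The zeros of p are: (-2 + 3i), (-2 - 3i), (0 + 2i), (0 - 2i), (-1 + 2i), (-1 - 2i).
Their magnitudes are: 3.606, 3.606, 2, 2, 2.236, 2.236.
Zeros with |z| < R = 3.0: (0 + 2i), (0 - 2i), (-1 + 2i), (-1 - 2i).
Count = 4.
By the argument principle, (1/2πi) ∮_{|z|=R} p'(z)/p(z) dz equals exactly this count.

Number of zeros inside |z| < 3.0: 4.


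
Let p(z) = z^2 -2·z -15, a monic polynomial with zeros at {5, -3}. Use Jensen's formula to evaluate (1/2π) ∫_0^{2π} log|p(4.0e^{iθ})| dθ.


Zeros: -3, 5; r = 4.0.
Inside |z| < r: -3. Outside (|z| ≥ r): 5.
p(0) = -15, so log|p(0)| = log(15) = 2.7081.
Apply Jensen: I(r) = log|p(0)| + Σ_k log(r/|z_k|), summed over zeros inside |z| < r.
  log(r/|z_k|) for z_k = -3: log(4.0/3) = 0.2877
  Outside zeros (5) contribute nothing to the Jensen sum.
Sum over inside zeros: 0.2877.
I(r) = log|p(0)| + (inside sum) = 2.7081 + 0.2877 = 2.9957.
Note: since some zeros are outside |z| ≤ r, the simplified n·log(r) form does NOT apply — only the inside zeros contribute.

I(r) ≈ 2.9957.


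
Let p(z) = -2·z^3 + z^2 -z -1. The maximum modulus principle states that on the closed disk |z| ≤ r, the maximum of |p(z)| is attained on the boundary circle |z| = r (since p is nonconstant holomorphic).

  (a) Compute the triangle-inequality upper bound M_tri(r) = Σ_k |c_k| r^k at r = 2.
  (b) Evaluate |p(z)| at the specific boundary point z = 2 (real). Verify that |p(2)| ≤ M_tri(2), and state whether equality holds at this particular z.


Coefficients: c_0 = -1, c_1 = -1, c_2 = 1, c_3 = -2. Radius r = 2.
Part (a). Triangle bound: M_tri(r) = Σ_k |c_k| r^k
  = |-1|·2^0 + |-1|·2^1 + |1|·2^2 + |-2|·2^3
  = 1 + 2 + 4 + 16 = 23.
This bounds M(r) := max_{|z|=r} |p(z)| from above; equality holds iff all terms c_k z^k can be made to align in phase at a single z on |z|=r.
Part (b). At z = 2 (real, on the circle |z| = r):
  p(2) = (-1)·2^0 + (-1)·2^1 + (1)·2^2 + (-2)·2^3 = -15.
  |p(2)| = 15.
Check: |p(2)| = 15 ≤ 23 = M_tri(2). ✓ Equality does not hold at z = 2 (the coefficients have mixed signs, so the terms do not all align in phase there).

M_tri(2) = 23; |p(2)| = 15; equality at z=2: no.


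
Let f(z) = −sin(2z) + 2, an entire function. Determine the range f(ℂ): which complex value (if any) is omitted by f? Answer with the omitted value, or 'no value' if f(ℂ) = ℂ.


Little Picard bounds the complement of f(ℂ) to at most one point.
sin is entire and surjective onto ℂ: for every w ∈ ℂ, sin(ζ) = w has a solution ζ ∈ ℂ (e.g., via the complex inverse arcsin). With ζ = 2z this gives z = ζ/(2). Then -1·sin(2z) takes every value in -1·ℂ = ℂ, and adding 2 is a bijection of ℂ. So f is surjective and omits no value. (Note: only on the real line is sin bounded by [−1, 1].)

Omitted value: no value.


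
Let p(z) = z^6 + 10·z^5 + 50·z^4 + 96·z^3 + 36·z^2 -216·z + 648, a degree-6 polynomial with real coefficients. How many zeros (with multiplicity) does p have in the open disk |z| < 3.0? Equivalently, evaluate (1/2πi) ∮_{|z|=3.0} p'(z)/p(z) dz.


The zeros of p are: (1 + 1i), (1 - 1i), (-3 + 3i), (-3 - 3i), (-3 + 3i), (-3 - 3i).
Their magnitudes are: 1.414, 1.414, 4.243, 4.243, 4.243, 4.243.
Zeros with |z| < R = 3.0: (1 + 1i), (1 - 1i).
Count = 2.
By the argument principle, (1/2πi) ∮_{|z|=R} p'(z)/p(z) dz equals exactly this count.

Number of zeros inside |z| < 3.0: 2.


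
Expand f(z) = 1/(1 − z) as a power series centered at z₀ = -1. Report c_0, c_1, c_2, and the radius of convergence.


Let w = z − z₀, so z = z₀ + w.
Then 1 − z = 1 − (z₀ + w) = (1 − z₀) − w = 2 − w.
f(z) = 1/(2 − w) = (1/(2)) · 1/(1 − w/(2)) = Σ_{n≥0} w^n / (2)^(n+1).
So c_n = 1/(2)^(n+1):
  c_0 = 1/(2)^1 = 1/2.
  c_1 = 1/(2)^2 = 1/4.
  c_2 = 1/(2)^3 = 1/8.
The series is valid for |w/d| < 1, i.e. |z − z₀| < |d|.
Radius of convergence: R = |1 − z₀| = |2| = 2 (distance from z₀ to the singularity z = 1).

c_0 = 1/2, c_1 = 1/4, c_2 = 1/8; R = 2.


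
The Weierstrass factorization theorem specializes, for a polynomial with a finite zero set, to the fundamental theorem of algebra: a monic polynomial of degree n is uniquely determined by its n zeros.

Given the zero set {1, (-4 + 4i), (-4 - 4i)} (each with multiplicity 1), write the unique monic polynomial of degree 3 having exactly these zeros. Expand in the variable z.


The polynomial is p(z) = ∏_{α ∈ S} (z − α), where S = {1, (-4 + 4i), (-4 - 4i)}.
Expanding the product yields: p(z) = z^3 + 7·z^2 + 24·z -32.
Note conjugate pairs combine to real quadratics: (z − (-4+4i))(z − (-4−4i)) = z² + 8z + 32.
The resulting polynomial has degree 3 and real coefficients as required.

p(z) = z^3 + 7·z^2 + 24·z -32.


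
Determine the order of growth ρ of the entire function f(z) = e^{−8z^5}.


|e^{−8z^5}| = e^{Re(-8·z^5) + 0} ≤ e^{8|z|^5 + 0} = e^{8r^5 + 0} on |z| = r, so ρ ≤ 5. Choosing z on |z|=r so that -8·z^5 is real positive (always possible by picking arg z appropriately) gives |f(z)| = e^{8r^5 + 0}, matching the bound. The additive constant 0 does not affect log log M(r) ~ 5·log r. Hence ρ = 5.
Therefore ρ = 5.

Order ρ = 5.


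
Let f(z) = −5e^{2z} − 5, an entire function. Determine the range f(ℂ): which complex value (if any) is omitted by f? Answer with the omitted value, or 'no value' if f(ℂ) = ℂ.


Little Picard bounds the complement of f(ℂ) to at most one point.
e^{2z} is never zero on ℂ, so -5·e^{2z} takes every value in ℂ ∖ {0}. Adding -5 shifts the range to ℂ ∖ {-5}. Thus f omits exactly the value -5.

Omitted value: -5.


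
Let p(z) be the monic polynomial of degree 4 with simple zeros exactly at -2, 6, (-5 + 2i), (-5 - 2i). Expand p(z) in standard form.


The polynomial is p(z) = ∏_{α ∈ S} (z − α), where S = {-2, 6, (-5 + 2i), (-5 - 2i)}.
Expanding the product yields: p(z) = z^4 + 6·z^3 -23·z^2 -236·z -348.
Note conjugate pairs combine to real quadratics: (z − (-5+2i))(z − (-5−2i)) = z² + 10z + 29.
The resulting polynomial has degree 4 and real coefficients as required.

p(z) = z^4 + 6·z^3 -23·z^2 -236·z -348.


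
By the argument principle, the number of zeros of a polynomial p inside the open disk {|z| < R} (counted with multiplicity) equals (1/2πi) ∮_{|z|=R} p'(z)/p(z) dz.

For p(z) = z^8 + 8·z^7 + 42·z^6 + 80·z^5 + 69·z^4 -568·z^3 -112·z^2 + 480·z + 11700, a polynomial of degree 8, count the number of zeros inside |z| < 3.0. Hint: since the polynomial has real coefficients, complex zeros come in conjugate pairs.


The zeros of p are: (-2 + 3i), (-2 - 3i), (-1 + 3i), (-1 - 3i), (2 + 1i), (2 - 1i), (-3 + 3i), (-3 - 3i).
Their magnitudes are: 3.606, 3.606, 3.162, 3.162, 2.236, 2.236, 4.243, 4.243.
Zeros with |z| < R = 3.0: (2 + 1i), (2 - 1i).
Count = 2.
By the argument principle, (1/2πi) ∮_{|z|=R} p'(z)/p(z) dz equals exactly this count.

Number of zeros inside |z| < 3.0: 2.


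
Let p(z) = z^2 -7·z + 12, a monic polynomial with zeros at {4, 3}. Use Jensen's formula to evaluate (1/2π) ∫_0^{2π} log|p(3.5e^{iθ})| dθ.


Zeros: 3, 4; r = 3.5.
Inside |z| < r: 3. Outside (|z| ≥ r): 4.
p(0) = 12, so log|p(0)| = log(12) = 2.4849.
Apply Jensen: I(r) = log|p(0)| + Σ_k log(r/|z_k|), summed over zeros inside |z| < r.
  log(r/|z_k|) for z_k = 3: log(3.5/3) = 0.1542
  Outside zeros (4) contribute nothing to the Jensen sum.
Sum over inside zeros: 0.1542.
I(r) = log|p(0)| + (inside sum) = 2.4849 + 0.1542 = 2.6391.
Note: since some zeros are outside |z| ≤ r, the simplified n·log(r) form does NOT apply — only the inside zeros contribute.

I(r) ≈ 2.6391.


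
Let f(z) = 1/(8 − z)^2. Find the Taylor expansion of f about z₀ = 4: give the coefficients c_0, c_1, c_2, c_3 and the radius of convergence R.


Let w = z − z₀, so z = z₀ + w.
Then 8 − z = 8 − (z₀ + w) = (8 − z₀) − w = 4 − w.
f(z) = 1/(4 − w)^2 = (1/(4)^2) · (1 − w/(4))^{−2}.
By the binomial series (1−u)^{−2} = Σ_{n≥0} C(n+1, 1) u^n for |u|<1, with u = w/(4):
  c_n = C(n+1, 1) / (4)^(n+2).
  c_0 = 1/(4)^2 = 1/16.
  c_1 = 2/(4)^3 = 1/32.
  c_2 = 3/(4)^4 = 3/256.
  c_3 = 4/(4)^5 = 1/256.
The series is valid for |w/d| < 1, i.e. |z − z₀| < |d|.
Radius of convergence: R = |8 − z₀| = |4| = 4 (distance from z₀ to the singularity z = 8).

c_0 = 1/16, c_1 = 1/32, c_2 = 3/256, c_3 = 1/256; R = 4.


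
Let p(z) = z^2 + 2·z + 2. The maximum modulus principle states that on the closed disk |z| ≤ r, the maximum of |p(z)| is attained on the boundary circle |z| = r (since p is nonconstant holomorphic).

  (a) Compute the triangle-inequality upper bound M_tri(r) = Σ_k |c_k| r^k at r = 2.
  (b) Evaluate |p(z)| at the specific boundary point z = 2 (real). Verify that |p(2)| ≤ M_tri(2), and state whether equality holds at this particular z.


Coefficients: c_0 = 2, c_1 = 2, c_2 = 1. Radius r = 2.
Part (a). Triangle bound: M_tri(r) = Σ_k |c_k| r^k
  = |2|·2^0 + |2|·2^1 + |1|·2^2
  = 2 + 4 + 4 = 10.
This bounds M(r) := max_{|z|=r} |p(z)| from above; equality holds iff all terms c_k z^k can be made to align in phase at a single z on |z|=r.
Part (b). At z = 2 (real, on the circle |z| = r):
  p(2) = (2)·2^0 + (2)·2^1 + (1)·2^2 = 10.
  |p(2)| = 10.
Since all nonzero coefficients share the same sign, |p(2)| = 10 = M_tri(2); the triangle bound is attained at z = 2, so in fact M(r) = 10.

M_tri(2) = 10; |p(2)| = 10; equality at z=2: yes.


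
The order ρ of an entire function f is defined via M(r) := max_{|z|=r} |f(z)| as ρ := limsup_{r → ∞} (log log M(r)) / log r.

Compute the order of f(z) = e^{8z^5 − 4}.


|e^{8z^5 − 4}| = e^{Re(8·z^5) + -4} ≤ e^{8|z|^5 + -4} = e^{8r^5 + -4} on |z| = r, so ρ ≤ 5. Choosing z on |z|=r so that 8·z^5 is real positive (always possible by picking arg z appropriately) gives |f(z)| = e^{8r^5 + -4}, matching the bound. The additive constant -4 does not affect log log M(r) ~ 5·log r. Hence ρ = 5.
Therefore ρ = 5.

Order ρ = 5.


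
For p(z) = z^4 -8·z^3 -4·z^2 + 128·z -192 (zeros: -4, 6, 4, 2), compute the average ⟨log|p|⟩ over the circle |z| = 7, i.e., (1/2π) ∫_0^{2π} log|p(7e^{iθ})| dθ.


Zeros: -4, 2, 4, 6; r = 7.
Inside |z| < r: -4, 2, 4, 6. Outside (|z| ≥ r): ∅.
p(0) = -192, so log|p(0)| = log(192) = 5.2575.
Apply Jensen: I(r) = log|p(0)| + Σ_k log(r/|z_k|), summed over zeros inside |z| < r.
  log(r/|z_k|) for z_k = -4: log(7/4) = 0.5596
  log(r/|z_k|) for z_k = 6: log(7/6) = 0.1542
  log(r/|z_k|) for z_k = 4: log(7/4) = 0.5596
  log(r/|z_k|) for z_k = 2: log(7/2) = 1.2528
Sum over inside zeros: 2.5261.
I(r) = log|p(0)| + (inside sum) = 5.2575 + 2.5261 = 7.7836.
Closed form (all zeros inside, monic): I(r) = n·log(r) = 4·log(7) = 7.7836. ✓

I(r) ≈ 7.7836.


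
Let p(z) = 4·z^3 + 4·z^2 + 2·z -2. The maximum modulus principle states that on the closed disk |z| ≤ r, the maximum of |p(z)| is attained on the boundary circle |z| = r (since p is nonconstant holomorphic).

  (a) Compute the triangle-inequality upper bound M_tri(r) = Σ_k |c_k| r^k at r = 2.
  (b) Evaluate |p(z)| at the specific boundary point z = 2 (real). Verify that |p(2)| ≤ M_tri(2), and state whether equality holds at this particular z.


Coefficients: c_0 = -2, c_1 = 2, c_2 = 4, c_3 = 4. Radius r = 2.
Part (a). Triangle bound: M_tri(r) = Σ_k |c_k| r^k
  = |-2|·2^0 + |2|·2^1 + |4|·2^2 + |4|·2^3
  = 2 + 4 + 16 + 32 = 54.
This bounds M(r) := max_{|z|=r} |p(z)| from above; equality holds iff all terms c_k z^k can be made to align in phase at a single z on |z|=r.
Part (b). At z = 2 (real, on the circle |z| = r):
  p(2) = (-2)·2^0 + (2)·2^1 + (4)·2^2 + (4)·2^3 = 50.
  |p(2)| = 50.
Check: |p(2)| = 50 ≤ 54 = M_tri(2). ✓ Equality does not hold at z = 2 (the coefficients have mixed signs, so the terms do not all align in phase there).

M_tri(2) = 54; |p(2)| = 50; equality at z=2: no.


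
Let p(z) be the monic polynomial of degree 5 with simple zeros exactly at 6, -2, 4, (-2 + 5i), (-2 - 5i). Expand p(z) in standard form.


The polynomial is p(z) = ∏_{α ∈ S} (z − α), where S = {6, -2, 4, (-2 + 5i), (-2 - 5i)}.
Expanding the product yields: p(z) = z^5 -4·z^4 + z^3 -168·z^2 + 308·z + 1392.
Note conjugate pairs combine to real quadratics: (z − (-2+5i))(z − (-2−5i)) = z² + 4z + 29.
The resulting polynomial has degree 5 and real coefficients as required.

p(z) = z^5 -4·z^4 + z^3 -168·z^2 + 308·z + 1392.


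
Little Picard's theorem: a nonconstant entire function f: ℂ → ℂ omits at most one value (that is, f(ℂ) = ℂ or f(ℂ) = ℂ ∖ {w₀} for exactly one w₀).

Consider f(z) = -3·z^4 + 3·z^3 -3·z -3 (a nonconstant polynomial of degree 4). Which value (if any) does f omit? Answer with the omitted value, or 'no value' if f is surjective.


Little Picard bounds the complement of f(ℂ) to at most one point.
For every w ∈ ℂ, the equation p(z) − w = 0 is a nonconstant polynomial in z and hence has at least one root by the fundamental theorem of algebra. So p is surjective onto ℂ, omitting no value.

Omitted value: no value.


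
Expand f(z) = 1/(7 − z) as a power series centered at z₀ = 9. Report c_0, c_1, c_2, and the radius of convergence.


Let w = z − z₀, so z = z₀ + w.
Then 7 − z = 7 − (z₀ + w) = (7 − z₀) − w = -2 − w.
f(z) = 1/(-2 − w) = (1/(-2)) · 1/(1 − w/(-2)) = Σ_{n≥0} w^n / (-2)^(n+1).
So c_n = 1/(-2)^(n+1):
  c_0 = 1/(-2)^1 = -1/2.
  c_1 = 1/(-2)^2 = 1/4.
  c_2 = 1/(-2)^3 = -1/8.
The series is valid for |w/d| < 1, i.e. |z − z₀| < |d|.
Radius of convergence: R = |7 − z₀| = |-2| = 2 (distance from z₀ to the singularity z = 7).

c_0 = -1/2, c_1 = 1/4, c_2 = -1/8; R = 2.


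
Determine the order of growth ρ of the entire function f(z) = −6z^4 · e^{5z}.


M(r) = max_{|z|=r} |-6|·|z|^4·|e^{5z}| = 6·r^4 · e^{5r^1} (the factors attain their maxima compatibly on |z|=r). Then log M(r) = log 6 + 4·log r + 5r^1, dominated by the last term, so log log M(r) ~ 1·log r. The polynomial factor -6z^4 contributes only a log r term and does not affect the order. ρ = 1.
Therefore ρ = 1.

Order ρ = 1.


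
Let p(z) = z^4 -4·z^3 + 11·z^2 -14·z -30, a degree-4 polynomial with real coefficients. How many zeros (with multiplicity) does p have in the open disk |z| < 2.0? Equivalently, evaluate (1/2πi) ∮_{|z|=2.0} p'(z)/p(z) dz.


The zeros of p are: (1 + 3i), (1 - 3i), 3, -1.
Their magnitudes are: 3.162, 3.162, 3, 1.
Zeros with |z| < R = 2.0: -1.
Count = 1.
By the argument principle, (1/2πi) ∮_{|z|=R} p'(z)/p(z) dz equals exactly this count.

Number of zeros inside |z| < 2.0: 1.


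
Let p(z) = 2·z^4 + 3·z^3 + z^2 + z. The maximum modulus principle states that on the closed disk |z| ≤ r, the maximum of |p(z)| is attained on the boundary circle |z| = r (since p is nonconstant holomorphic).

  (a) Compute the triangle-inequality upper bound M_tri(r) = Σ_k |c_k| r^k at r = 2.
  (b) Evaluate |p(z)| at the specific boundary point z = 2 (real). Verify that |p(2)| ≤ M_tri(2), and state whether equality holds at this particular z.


Coefficients: c_0 = 0, c_1 = 1, c_2 = 1, c_3 = 3, c_4 = 2. Radius r = 2.
Part (a). Triangle bound: M_tri(r) = Σ_k |c_k| r^k
  = |0|·2^0 + |1|·2^1 + |1|·2^2 + |3|·2^3 + |2|·2^4
  = 0 + 2 + 4 + 24 + 32 = 62.
This bounds M(r) := max_{|z|=r} |p(z)| from above; equality holds iff all terms c_k z^k can be made to align in phase at a single z on |z|=r.
Part (b). At z = 2 (real, on the circle |z| = r):
  p(2) = (0)·2^0 + (1)·2^1 + (1)·2^2 + (3)·2^3 + (2)·2^4 = 62.
  |p(2)| = 62.
Since all nonzero coefficients share the same sign, |p(2)| = 62 = M_tri(2); the triangle bound is attained at z = 2, so in fact M(r) = 62.

M_tri(2) = 62; |p(2)| = 62; equality at z=2: yes.
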